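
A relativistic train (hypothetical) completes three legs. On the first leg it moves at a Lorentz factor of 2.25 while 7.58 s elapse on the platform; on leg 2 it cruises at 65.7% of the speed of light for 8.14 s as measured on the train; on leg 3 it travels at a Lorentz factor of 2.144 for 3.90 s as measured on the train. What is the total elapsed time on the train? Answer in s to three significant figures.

τ = 15.4 s

Leg 1: γ = 2.25; τ_1 = 7.58/2.250 = 3.369 s.
Leg 2: 8.14 s is already measured on the train.
Leg 3: 3.90 s is already measured on the train.
Total: 3.369 + 8.140 + 3.900 s.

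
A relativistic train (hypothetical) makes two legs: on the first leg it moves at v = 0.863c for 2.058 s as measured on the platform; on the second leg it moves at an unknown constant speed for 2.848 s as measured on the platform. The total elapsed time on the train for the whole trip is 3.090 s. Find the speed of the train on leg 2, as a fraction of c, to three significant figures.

Leg 1: γ = 1/√(1 − 0.863²) = 1/√0.2552 = 1.979; τ_1 = 2.058/1.979 = 1.040 s.
Leg 2: speed unknown; τ_2 = 2.848/γ_2.
Total proper time: 1.040 + τ_2 = 3.090, so τ_2 = 3.090 − 1.040 = 2.050 s.
γ_2 = 2.848/2.050 = 1.389; β = √(1 − 1/γ²) = √0.4817.

β = 0.694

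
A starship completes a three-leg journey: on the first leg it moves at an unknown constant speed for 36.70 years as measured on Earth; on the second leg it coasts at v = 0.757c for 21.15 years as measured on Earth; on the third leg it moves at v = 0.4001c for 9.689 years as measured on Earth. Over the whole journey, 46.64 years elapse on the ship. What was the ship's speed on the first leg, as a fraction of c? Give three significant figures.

β = 0.758

Leg 1: speed unknown; τ_1 = 36.70/γ_1.
Leg 2: γ = 1/√(1 − 0.757²) = 1/√0.4270 = 1.530; τ_2 = 21.15/1.530 = 13.82 years.
Leg 3: γ = 1/√(1 − 0.4001²) = 1/√0.8399 = 1.091; τ_3 = 9.689/1.091 = 8.880 years.
Total proper time: τ_1 + 13.82 + 8.880 = 46.64, so τ_1 = 46.64 − 22.70 = 23.94 years.
γ_1 = 36.70/23.94 = 1.533; β = √(1 − 1/γ²) = √0.5745.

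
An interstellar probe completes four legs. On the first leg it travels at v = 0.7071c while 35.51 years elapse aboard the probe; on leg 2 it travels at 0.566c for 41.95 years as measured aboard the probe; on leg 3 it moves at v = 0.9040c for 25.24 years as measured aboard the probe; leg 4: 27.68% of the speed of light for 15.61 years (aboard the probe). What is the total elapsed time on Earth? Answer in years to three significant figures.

Δt = 176 years

Leg 1: γ = 1/√(1 − 0.7071²) = 1/√0.5000 = 1.414; Δt_1 = 1.414 × 35.51 = 50.22 years.
Leg 2: γ = 1/√(1 − 0.566²) = 1/√0.6796 = 1.213; Δt_2 = 1.213 × 41.95 = 50.89 years.
Leg 3: γ = 1/√(1 − 0.9040²) = 1/√0.1828 = 2.339; Δt_3 = 2.339 × 25.24 = 59.04 years.
Leg 4: β = 0.2768; γ = 1/√(1 − 0.2768²) = 1/√0.9234 = 1.041; Δt_4 = 1.041 × 15.61 = 16.24 years.
Total: 50.22 + 50.89 + 59.04 + 16.24 years.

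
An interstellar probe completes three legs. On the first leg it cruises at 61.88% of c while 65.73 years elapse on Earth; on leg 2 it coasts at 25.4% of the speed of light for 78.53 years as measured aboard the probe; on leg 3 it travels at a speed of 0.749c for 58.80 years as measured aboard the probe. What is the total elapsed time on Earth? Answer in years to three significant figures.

Leg 1: 65.73 years is already measured on Earth.
Leg 2: β = 0.254; γ = 1/√(1 − 0.254²) = 1/√0.9355 = 1.034; Δt_2 = 1.034 × 78.53 = 81.19 years.
Leg 3: γ = 1/√(1 − 0.749²) = 1/√0.4390 = 1.509; Δt_3 = 1.509 × 58.80 = 88.75 years.
Total: 65.73 + 81.19 + 88.75 years.

Δt = 236 years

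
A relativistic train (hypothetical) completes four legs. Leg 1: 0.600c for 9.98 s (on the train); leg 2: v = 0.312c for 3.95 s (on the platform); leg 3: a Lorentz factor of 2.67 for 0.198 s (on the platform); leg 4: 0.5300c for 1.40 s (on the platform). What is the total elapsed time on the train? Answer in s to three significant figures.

Leg 1: 9.98 s is already measured on the train.
Leg 2: γ = 1/√(1 − 0.312²) = 1/√0.9027 = 1.053; τ_2 = 3.95/1.053 = 3.753 s.
Leg 3: γ = 2.67; τ_3 = 0.198/2.670 = 0.07416 s.
Leg 4: γ = 1/√(1 − 0.5300²) = 1/√0.7191 = 1.179; τ_4 = 1.40/1.179 = 1.187 s.
Total: 9.980 + 3.753 + 0.07416 + 1.187 s.

τ = 15.0 s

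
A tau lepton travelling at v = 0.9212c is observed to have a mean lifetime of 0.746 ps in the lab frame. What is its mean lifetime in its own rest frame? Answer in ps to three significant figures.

γ = 1/√(1 − 0.9212²) = 1/√0.1514 = 2.570
The lab-frame lifetime is the dilated interval; the proper lifetime is τ₀ = Δt/γ = 0.746/2.570 ps.

τ₀ = 0.290 ps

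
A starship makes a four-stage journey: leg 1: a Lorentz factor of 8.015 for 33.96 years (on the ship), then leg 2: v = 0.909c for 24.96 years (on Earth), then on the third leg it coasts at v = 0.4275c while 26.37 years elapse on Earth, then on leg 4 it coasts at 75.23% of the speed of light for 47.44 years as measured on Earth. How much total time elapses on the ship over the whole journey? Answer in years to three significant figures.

τ = 99.5 years

Leg 1: 33.96 years is already measured on the ship.
Leg 2: γ = 1/√(1 − 0.909²) = 1/√0.1737 = 2.399; τ_2 = 24.96/2.399 = 10.40 years.
Leg 3: γ = 1/√(1 − 0.4275²) = 1/√0.8172 = 1.106; τ_3 = 26.37/1.106 = 23.84 years.
Leg 4: β = 0.7523; γ = 1/√(1 − 0.7523²) = 1/√0.4340 = 1.518; τ_4 = 47.44/1.518 = 31.25 years.
Total: 33.96 + 10.40 + 23.84 + 31.25 years.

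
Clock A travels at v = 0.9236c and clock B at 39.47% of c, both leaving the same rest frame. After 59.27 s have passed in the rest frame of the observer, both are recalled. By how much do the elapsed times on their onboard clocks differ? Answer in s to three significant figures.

|τ_A − τ_B| = 31.7 s

A: γ = 1/√(1 − 0.9236²) = 1/√0.1470 = 2.609; τ_A = 59.27/2.609 = 22.72 s.
B: β = 0.3947; γ = 1/√(1 − 0.3947²) = 1/√0.8442 = 1.088; τ_B = 59.27/1.088 = 54.46 s.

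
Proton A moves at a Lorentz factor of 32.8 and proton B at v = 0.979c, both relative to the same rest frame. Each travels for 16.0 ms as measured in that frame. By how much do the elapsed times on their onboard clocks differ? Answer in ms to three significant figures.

A: γ = 32.8; τ_A = 16.0/32.80 = 0.4878 ms.
B: γ = 1/√(1 − 0.979²) = 1/√0.04156 = 4.905; τ_B = 16.0/4.905 = 3.262 ms.

|τ_A − τ_B| = 2.77 ms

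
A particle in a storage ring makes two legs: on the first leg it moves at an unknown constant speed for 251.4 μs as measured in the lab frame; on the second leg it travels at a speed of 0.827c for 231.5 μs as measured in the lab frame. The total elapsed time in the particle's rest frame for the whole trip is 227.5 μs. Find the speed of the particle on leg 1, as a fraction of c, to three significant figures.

Leg 1: speed unknown; τ_1 = 251.4/γ_1.
Leg 2: γ = 1/√(1 − 0.827²) = 1/√0.3161 = 1.779; τ_2 = 231.5/1.779 = 130.1 μs.
Total proper time: τ_1 + 130.1 = 227.5, so τ_1 = 227.5 − 130.1 = 97.35 μs.
γ_1 = 251.4/97.35 = 2.582; β = √(1 − 1/γ²) = √0.8501.

β = 0.922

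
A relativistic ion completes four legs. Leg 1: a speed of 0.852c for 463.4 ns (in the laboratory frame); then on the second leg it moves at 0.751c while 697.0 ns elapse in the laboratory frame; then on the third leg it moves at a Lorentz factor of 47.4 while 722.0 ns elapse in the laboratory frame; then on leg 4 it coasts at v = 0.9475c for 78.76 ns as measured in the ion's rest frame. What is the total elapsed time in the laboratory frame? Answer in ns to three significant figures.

Leg 1: 463.4 ns is already measured in the laboratory frame.
Leg 2: 697.0 ns is already measured in the laboratory frame.
Leg 3: 722.0 ns is already measured in the laboratory frame.
Leg 4: γ = 1/√(1 − 0.9475²) = 1/√0.1022 = 3.127; Δt_4 = 3.127 × 78.76 = 246.3 ns.
Total: 463.4 + 697.0 + 722.0 + 246.3 ns.

Δt = 2130 ns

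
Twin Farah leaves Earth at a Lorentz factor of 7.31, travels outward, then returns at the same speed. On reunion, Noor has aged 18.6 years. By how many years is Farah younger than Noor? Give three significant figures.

Δt − τ = 16.1 years

γ = 7.31
Farah's elapsed proper time: τ = 18.6/7.310 = 2.544 years.
Age gap = Δt − τ = 18.6 − 2.544 years.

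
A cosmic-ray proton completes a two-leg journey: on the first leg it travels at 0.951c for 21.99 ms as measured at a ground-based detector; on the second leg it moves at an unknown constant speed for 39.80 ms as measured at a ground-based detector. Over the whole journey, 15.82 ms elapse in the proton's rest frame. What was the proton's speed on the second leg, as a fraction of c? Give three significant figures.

β = 0.974

Leg 1: γ = 1/√(1 − 0.951²) = 1/√0.09560 = 3.234; τ_1 = 21.99/3.234 = 6.799 ms.
Leg 2: speed unknown; τ_2 = 39.80/γ_2.
Total proper time: 6.799 + τ_2 = 15.82, so τ_2 = 15.82 − 6.799 = 9.021 ms.
γ_2 = 39.80/9.021 = 4.412; β = √(1 − 1/γ²) = √0.9486.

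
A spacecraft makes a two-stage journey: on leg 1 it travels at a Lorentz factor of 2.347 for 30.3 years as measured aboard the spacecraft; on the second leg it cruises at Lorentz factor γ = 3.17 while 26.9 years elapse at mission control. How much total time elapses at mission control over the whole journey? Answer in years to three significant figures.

Leg 1: γ = 2.347; Δt_1 = 2.347 × 30.3 = 71.11 years.
Leg 2: 26.9 years is already measured at mission control.
Total: 71.11 + 26.90 years.

Δt = 98.0 years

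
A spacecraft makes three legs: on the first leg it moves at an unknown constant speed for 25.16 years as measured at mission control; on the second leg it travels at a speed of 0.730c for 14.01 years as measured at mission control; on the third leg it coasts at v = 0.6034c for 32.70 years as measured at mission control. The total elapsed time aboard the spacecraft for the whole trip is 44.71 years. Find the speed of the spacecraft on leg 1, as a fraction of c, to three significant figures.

β = 0.933

Leg 1: speed unknown; τ_1 = 25.16/γ_1.
Leg 2: γ = 1/√(1 − 0.730²) = 1/√0.4671 = 1.463; τ_2 = 14.01/1.463 = 9.575 years.
Leg 3: γ = 1/√(1 − 0.6034²) = 1/√0.6359 = 1.254; τ_3 = 32.70/1.254 = 26.08 years.
Total proper time: τ_1 + 9.575 + 26.08 = 44.71, so τ_1 = 44.71 − 35.65 = 9.059 years.
γ_1 = 25.16/9.059 = 2.777; β = √(1 − 1/γ²) = √0.8704.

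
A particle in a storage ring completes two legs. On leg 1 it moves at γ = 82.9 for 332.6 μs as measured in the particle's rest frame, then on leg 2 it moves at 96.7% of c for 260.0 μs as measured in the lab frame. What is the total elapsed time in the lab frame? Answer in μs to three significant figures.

Leg 1: γ = 82.9; Δt_1 = 82.90 × 332.6 = 2.757×10⁴ μs.
Leg 2: 260.0 μs is already measured in the lab frame.
Total: 2.757×10⁴ + 260.0 μs.

Δt = 2.78×10⁴ μs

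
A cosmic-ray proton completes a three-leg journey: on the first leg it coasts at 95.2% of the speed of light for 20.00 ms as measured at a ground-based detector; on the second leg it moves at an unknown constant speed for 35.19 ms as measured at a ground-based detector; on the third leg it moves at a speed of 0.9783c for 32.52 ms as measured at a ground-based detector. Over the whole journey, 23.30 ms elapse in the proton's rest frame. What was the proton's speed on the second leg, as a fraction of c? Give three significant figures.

β = 0.955

Leg 1: β = 0.952; γ = 1/√(1 − 0.952²) = 1/√0.09370 = 3.267; τ_1 = 20.00/3.267 = 6.122 ms.
Leg 2: speed unknown; τ_2 = 35.19/γ_2.
Leg 3: γ = 1/√(1 − 0.9783²) = 1/√0.04293 = 4.826; τ_3 = 32.52/4.826 = 6.738 ms.
Total proper time: 6.122 + τ_2 + 6.738 = 23.30, so τ_2 = 23.30 − 12.86 = 10.44 ms.
γ_2 = 35.19/10.44 = 3.371; β = √(1 − 1/γ²) = √0.9120.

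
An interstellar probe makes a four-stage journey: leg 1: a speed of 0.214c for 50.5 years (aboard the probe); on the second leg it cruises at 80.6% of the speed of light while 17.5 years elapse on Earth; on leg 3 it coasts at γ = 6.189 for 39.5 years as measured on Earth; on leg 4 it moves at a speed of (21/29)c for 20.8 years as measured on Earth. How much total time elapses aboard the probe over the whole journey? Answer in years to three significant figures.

τ = 81.6 years

Leg 1: 50.5 years is already measured aboard the probe.
Leg 2: β = 0.806; γ = 1/√(1 − 0.806²) = 1/√0.3504 = 1.689; τ_2 = 17.5/1.689 = 10.36 years.
Leg 3: γ = 6.189; τ_3 = 39.5/6.189 = 6.382 years.
Leg 4: γ = 1/√(1 − (21/29)²) = 29/20 = 1.450; τ_4 = 20.8/1.450 = 14.34 years.
Total: 50.50 + 10.36 + 6.382 + 14.34 years.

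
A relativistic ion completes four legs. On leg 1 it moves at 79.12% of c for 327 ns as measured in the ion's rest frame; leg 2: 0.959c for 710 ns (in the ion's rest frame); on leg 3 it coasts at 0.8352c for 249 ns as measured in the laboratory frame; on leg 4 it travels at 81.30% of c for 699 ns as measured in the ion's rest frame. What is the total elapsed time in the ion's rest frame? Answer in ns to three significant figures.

τ = 1870 ns

Leg 1: 327 ns is already measured in the ion's rest frame.
Leg 2: 710 ns is already measured in the ion's rest frame.
Leg 3: γ = 1/√(1 − 0.8352²) = 1/√0.3024 = 1.818; τ_3 = 249/1.818 = 136.9 ns.
Leg 4: 699 ns is already measured in the ion's rest frame.
Total: 327.0 + 710.0 + 136.9 + 699.0 ns.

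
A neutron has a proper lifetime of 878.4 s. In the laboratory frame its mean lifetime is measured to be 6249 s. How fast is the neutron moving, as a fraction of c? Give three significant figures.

β = 0.990

γ = Δt/τ₀ = 6249/878.4 = 7.114
β = √(1 − 1/γ²) = √(1 − 0.01976) = √0.9802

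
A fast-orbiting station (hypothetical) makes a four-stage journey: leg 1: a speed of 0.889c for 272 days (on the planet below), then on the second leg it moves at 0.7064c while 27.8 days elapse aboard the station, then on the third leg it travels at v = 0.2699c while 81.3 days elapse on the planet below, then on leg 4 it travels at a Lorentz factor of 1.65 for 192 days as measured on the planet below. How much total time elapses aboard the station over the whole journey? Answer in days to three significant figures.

τ = 347 days

Leg 1: γ = 1/√(1 − 0.889²) = 1/√0.2097 = 2.184; τ_1 = 272/2.184 = 124.6 days.
Leg 2: 27.8 days is already measured aboard the station.
Leg 3: γ = 1/√(1 − 0.2699²) = 1/√0.9272 = 1.039; τ_3 = 81.3/1.039 = 78.28 days.
Leg 4: γ = 1.65; τ_4 = 192/1.650 = 116.4 days.
Total: 124.6 + 27.80 + 78.28 + 116.4 days.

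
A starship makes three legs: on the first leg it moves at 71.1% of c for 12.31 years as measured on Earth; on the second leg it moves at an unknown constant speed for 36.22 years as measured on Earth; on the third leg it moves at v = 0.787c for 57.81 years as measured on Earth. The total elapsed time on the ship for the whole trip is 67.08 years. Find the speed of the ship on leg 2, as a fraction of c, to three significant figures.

β = 0.778

Leg 1: β = 0.711; γ = 1/√(1 − 0.711²) = 1/√0.4945 = 1.422; τ_1 = 12.31/1.422 = 8.656 years.
Leg 2: speed unknown; τ_2 = 36.22/γ_2.
Leg 3: γ = 1/√(1 − 0.787²) = 1/√0.3806 = 1.621; τ_3 = 57.81/1.621 = 35.67 years.
Total proper time: 8.656 + τ_2 + 35.67 = 67.08, so τ_2 = 67.08 − 44.32 = 22.76 years.
γ_2 = 36.22/22.76 = 1.592; β = √(1 − 1/γ²) = √0.6052.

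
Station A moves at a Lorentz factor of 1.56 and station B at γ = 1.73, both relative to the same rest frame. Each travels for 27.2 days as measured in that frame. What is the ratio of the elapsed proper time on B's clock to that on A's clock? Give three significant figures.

A: γ = 1.56. B: γ = 1.73.
τ_A/τ_B = γ_B/γ_A = 1.730/1.560 = 1.109, so τ_B/τ_A = 0.9017.

τ_B/τ_A = 0.902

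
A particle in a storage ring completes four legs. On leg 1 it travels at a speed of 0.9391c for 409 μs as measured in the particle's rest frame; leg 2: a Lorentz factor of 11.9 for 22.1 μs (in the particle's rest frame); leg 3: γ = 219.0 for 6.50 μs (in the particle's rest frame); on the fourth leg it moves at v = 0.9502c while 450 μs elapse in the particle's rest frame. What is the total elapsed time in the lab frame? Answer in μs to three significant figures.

Δt = 4320 μs

Leg 1: γ = 1/√(1 − 0.9391²) = 1/√0.1181 = 2.910; Δt_1 = 2.910 × 409 = 1190 μs.
Leg 2: γ = 11.9; Δt_2 = 11.90 × 22.1 = 263.0 μs.
Leg 3: γ = 219.0; Δt_3 = 219.0 × 6.50 = 1424 μs.
Leg 4: γ = 1/√(1 − 0.9502²) = 1/√0.09712 = 3.209; Δt_4 = 3.209 × 450 = 1444 μs.
Total: 1190 + 263.0 + 1424 + 1444 μs.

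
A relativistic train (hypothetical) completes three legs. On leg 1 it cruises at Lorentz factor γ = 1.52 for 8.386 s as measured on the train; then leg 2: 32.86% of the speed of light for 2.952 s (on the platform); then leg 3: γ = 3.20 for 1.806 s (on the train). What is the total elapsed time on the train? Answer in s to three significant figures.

Leg 1: 8.386 s is already measured on the train.
Leg 2: β = 0.3286; γ = 1/√(1 − 0.3286²) = 1/√0.8920 = 1.059; τ_2 = 2.952/1.059 = 2.788 s.
Leg 3: 1.806 s is already measured on the train.
Total: 8.386 + 2.788 + 1.806 s.

τ = 13.0 s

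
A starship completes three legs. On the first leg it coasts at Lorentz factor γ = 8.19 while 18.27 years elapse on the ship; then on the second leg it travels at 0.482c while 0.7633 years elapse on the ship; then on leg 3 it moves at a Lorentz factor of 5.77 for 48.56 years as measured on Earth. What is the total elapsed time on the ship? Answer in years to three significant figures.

Leg 1: 18.27 years is already measured on the ship.
Leg 2: 0.7633 years is already measured on the ship.
Leg 3: γ = 5.77; τ_3 = 48.56/5.770 = 8.416 years.
Total: 18.27 + 0.7633 + 8.416 years.

τ = 27.4 years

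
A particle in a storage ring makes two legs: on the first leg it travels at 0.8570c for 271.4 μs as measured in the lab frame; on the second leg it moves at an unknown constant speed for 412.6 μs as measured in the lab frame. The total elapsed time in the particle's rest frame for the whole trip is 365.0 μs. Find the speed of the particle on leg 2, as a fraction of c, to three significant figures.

Leg 1: γ = 1/√(1 − 0.8570²) = 1/√0.2656 = 1.941; τ_1 = 271.4/1.941 = 139.9 μs.
Leg 2: speed unknown; τ_2 = 412.6/γ_2.
Total proper time: 139.9 + τ_2 = 365.0, so τ_2 = 365.0 − 139.9 = 225.1 μs.
γ_2 = 412.6/225.1 = 1.833; β = √(1 − 1/γ²) = √0.7022.

β = 0.838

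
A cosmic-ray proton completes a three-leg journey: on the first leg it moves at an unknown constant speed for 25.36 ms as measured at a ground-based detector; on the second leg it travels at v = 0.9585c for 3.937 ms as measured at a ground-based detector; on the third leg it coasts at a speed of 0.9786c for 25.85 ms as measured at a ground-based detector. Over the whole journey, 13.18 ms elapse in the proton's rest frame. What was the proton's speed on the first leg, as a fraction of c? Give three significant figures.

β = 0.964

Leg 1: speed unknown; τ_1 = 25.36/γ_1.
Leg 2: γ = 1/√(1 − 0.9585²) = 1/√0.08128 = 3.508; τ_2 = 3.937/3.508 = 1.122 ms.
Leg 3: γ = 1/√(1 − 0.9786²) = 1/√0.04234 = 4.860; τ_3 = 25.85/4.860 = 5.319 ms.
Total proper time: τ_1 + 1.122 + 5.319 = 13.18, so τ_1 = 13.18 − 6.442 = 6.738 ms.
γ_1 = 25.36/6.738 = 3.764; β = √(1 − 1/γ²) = √0.9294.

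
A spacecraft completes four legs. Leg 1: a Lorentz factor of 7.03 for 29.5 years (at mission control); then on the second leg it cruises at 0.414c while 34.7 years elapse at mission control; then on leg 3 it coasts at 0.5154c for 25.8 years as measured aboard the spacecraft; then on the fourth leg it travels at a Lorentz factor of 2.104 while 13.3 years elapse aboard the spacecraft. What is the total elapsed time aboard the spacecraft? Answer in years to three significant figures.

τ = 74.9 years

Leg 1: γ = 7.03; τ_1 = 29.5/7.030 = 4.196 years.
Leg 2: γ = 1/√(1 − 0.414²) = 1/√0.8286 = 1.099; τ_2 = 34.7/1.099 = 31.59 years.
Leg 3: 25.8 years is already measured aboard the spacecraft.
Leg 4: 13.3 years is already measured aboard the spacecraft.
Total: 4.196 + 31.59 + 25.80 + 13.30 years.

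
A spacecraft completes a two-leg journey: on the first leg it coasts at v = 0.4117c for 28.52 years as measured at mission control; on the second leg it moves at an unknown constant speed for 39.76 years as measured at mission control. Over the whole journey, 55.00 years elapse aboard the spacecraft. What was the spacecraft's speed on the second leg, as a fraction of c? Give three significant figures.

β = 0.684

Leg 1: γ = 1/√(1 − 0.4117²) = 1/√0.8305 = 1.097; τ_1 = 28.52/1.097 = 25.99 years.
Leg 2: speed unknown; τ_2 = 39.76/γ_2.
Total proper time: 25.99 + τ_2 = 55.00, so τ_2 = 55.00 − 25.99 = 29.01 years.
γ_2 = 39.76/29.01 = 1.371; β = √(1 − 1/γ²) = √0.4677.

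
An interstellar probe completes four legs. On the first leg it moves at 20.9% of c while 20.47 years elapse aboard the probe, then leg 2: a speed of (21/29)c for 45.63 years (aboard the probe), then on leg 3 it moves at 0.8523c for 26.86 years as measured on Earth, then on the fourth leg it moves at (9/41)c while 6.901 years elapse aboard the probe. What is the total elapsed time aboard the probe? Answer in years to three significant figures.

τ = 87.1 years

Leg 1: 20.47 years is already measured aboard the probe.
Leg 2: 45.63 years is already measured aboard the probe.
Leg 3: γ = 1/√(1 − 0.8523²) = 1/√0.2736 = 1.912; τ_3 = 26.86/1.912 = 14.05 years.
Leg 4: 6.901 years is already measured aboard the probe.
Total: 20.47 + 45.63 + 14.05 + 6.901 years.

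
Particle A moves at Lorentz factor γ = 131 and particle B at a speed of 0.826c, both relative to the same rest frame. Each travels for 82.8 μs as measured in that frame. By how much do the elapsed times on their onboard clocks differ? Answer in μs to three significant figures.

A: γ = 131; τ_A = 82.8/131.0 = 0.6321 μs.
B: γ = 1/√(1 − 0.826²) = 1/√0.3177 = 1.774; τ_B = 82.8/1.774 = 46.67 μs.

|τ_A − τ_B| = 46.0 μs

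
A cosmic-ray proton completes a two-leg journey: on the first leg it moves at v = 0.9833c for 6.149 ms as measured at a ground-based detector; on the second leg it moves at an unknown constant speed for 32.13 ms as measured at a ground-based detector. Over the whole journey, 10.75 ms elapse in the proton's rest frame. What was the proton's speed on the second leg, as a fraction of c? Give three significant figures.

Leg 1: γ = 1/√(1 − 0.9833²) = 1/√0.03312 = 5.495; τ_1 = 6.149/5.495 = 1.119 ms.
Leg 2: speed unknown; τ_2 = 32.13/γ_2.
Total proper time: 1.119 + τ_2 = 10.75, so τ_2 = 10.75 − 1.119 = 9.631 ms.
γ_2 = 32.13/9.631 = 3.336; β = √(1 − 1/γ²) = √0.9102.

β = 0.954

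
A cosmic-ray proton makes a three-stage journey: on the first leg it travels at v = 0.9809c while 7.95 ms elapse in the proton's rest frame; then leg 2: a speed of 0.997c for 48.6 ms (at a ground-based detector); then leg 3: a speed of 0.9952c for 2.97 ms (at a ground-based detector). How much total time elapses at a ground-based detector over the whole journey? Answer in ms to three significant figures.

Leg 1: γ = 1/√(1 − 0.9809²) = 1/√0.03784 = 5.141; Δt_1 = 5.141 × 7.95 = 40.87 ms.
Leg 2: 48.6 ms is already measured at a ground-based detector.
Leg 3: 2.97 ms is already measured at a ground-based detector.
Total: 40.87 + 48.60 + 2.970 ms.

Δt = 92.4 ms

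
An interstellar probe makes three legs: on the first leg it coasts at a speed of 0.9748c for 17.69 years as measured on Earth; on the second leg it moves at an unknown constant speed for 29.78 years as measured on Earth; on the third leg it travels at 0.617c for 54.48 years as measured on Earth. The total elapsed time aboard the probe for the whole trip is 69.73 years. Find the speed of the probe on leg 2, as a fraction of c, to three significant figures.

β = 0.639

Leg 1: γ = 1/√(1 − 0.9748²) = 1/√0.04976 = 4.483; τ_1 = 17.69/4.483 = 3.946 years.
Leg 2: speed unknown; τ_2 = 29.78/γ_2.
Leg 3: γ = 1/√(1 − 0.617²) = 1/√0.6193 = 1.271; τ_3 = 54.48/1.271 = 42.87 years.
Total proper time: 3.946 + τ_2 + 42.87 = 69.73, so τ_2 = 69.73 − 46.82 = 22.91 years.
γ_2 = 29.78/22.91 = 1.300; β = √(1 − 1/γ²) = √0.4082.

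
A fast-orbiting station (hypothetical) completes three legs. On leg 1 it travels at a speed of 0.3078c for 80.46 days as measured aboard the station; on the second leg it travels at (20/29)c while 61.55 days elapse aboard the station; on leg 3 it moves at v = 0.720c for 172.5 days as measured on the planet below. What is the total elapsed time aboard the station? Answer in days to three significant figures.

Leg 1: 80.46 days is already measured aboard the station.
Leg 2: 61.55 days is already measured aboard the station.
Leg 3: γ = 1/√(1 − 0.720²) = 1/√0.4816 = 1.441; τ_3 = 172.5/1.441 = 119.7 days.
Total: 80.46 + 61.55 + 119.7 days.

τ = 262 days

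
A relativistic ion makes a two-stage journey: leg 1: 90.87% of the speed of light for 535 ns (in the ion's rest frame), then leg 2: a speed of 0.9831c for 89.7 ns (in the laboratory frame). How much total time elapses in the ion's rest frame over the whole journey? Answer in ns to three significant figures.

Leg 1: 535 ns is already measured in the ion's rest frame.
Leg 2: γ = 1/√(1 − 0.9831²) = 1/√0.03351 = 5.462; τ_2 = 89.7/5.462 = 16.42 ns.
Total: 535.0 + 16.42 ns.

τ = 551 ns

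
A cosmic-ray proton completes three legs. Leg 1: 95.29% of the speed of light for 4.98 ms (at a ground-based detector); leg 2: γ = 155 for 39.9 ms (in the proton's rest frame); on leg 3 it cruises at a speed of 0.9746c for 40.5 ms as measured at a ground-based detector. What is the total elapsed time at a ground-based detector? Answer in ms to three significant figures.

Δt = 6230 ms

Leg 1: 4.98 ms is already measured at a ground-based detector.
Leg 2: γ = 155; Δt_2 = 155.0 × 39.9 = 6184 ms.
Leg 3: 40.5 ms is already measured at a ground-based detector.
Total: 4.980 + 6184 + 40.50 ms.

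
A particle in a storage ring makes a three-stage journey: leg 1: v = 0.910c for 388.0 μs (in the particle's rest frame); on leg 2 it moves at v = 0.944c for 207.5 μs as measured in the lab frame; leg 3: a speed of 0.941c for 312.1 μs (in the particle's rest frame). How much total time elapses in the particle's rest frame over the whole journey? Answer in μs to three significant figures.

Leg 1: 388.0 μs is already measured in the particle's rest frame.
Leg 2: γ = 1/√(1 − 0.944²) = 1/√0.1089 = 3.031; τ_2 = 207.5/3.031 = 68.46 μs.
Leg 3: 312.1 μs is already measured in the particle's rest frame.
Total: 388.0 + 68.46 + 312.1 μs.

τ = 769 μs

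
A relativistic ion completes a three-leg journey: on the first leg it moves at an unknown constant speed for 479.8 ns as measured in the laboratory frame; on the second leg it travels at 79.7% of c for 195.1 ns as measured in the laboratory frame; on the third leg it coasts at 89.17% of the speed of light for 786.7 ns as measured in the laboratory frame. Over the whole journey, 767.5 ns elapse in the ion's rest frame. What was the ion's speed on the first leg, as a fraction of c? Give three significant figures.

Leg 1: speed unknown; τ_1 = 479.8/γ_1.
Leg 2: β = 0.797; γ = 1/√(1 − 0.797²) = 1/√0.3648 = 1.656; τ_2 = 195.1/1.656 = 117.8 ns.
Leg 3: β = 0.8917; γ = 1/√(1 − 0.8917²) = 1/√0.2049 = 2.209; τ_3 = 786.7/2.209 = 356.1 ns.
Total proper time: τ_1 + 117.8 + 356.1 = 767.5, so τ_1 = 767.5 − 473.9 = 293.6 ns.
γ_1 = 479.8/293.6 = 1.634; β = √(1 − 1/γ²) = √0.6256.

β = 0.791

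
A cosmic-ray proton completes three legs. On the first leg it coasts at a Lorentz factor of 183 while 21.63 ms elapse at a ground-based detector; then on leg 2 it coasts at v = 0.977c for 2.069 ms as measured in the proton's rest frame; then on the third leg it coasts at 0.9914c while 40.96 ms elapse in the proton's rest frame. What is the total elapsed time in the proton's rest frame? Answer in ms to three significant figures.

τ = 43.1 ms

Leg 1: γ = 183; τ_1 = 21.63/183.0 = 0.1182 ms.
Leg 2: 2.069 ms is already measured in the proton's rest frame.
Leg 3: 40.96 ms is already measured in the proton's rest frame.
Total: 0.1182 + 2.069 + 40.96 ms.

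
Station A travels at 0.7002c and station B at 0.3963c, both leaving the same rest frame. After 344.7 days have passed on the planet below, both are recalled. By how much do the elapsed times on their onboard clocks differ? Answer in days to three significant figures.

A: γ = 1/√(1 − 0.7002²) = 1/√0.5097 = 1.401; τ_A = 344.7/1.401 = 246.1 days.
B: γ = 1/√(1 − 0.3963²) = 1/√0.8429 = 1.089; τ_B = 344.7/1.089 = 316.5 days.

|τ_A − τ_B| = 70.4 days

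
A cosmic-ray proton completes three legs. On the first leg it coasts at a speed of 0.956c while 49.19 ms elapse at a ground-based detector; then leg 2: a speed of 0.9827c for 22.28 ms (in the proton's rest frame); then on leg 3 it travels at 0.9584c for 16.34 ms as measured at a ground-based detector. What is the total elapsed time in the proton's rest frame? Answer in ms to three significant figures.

τ = 41.4 ms

Leg 1: γ = 1/√(1 − 0.956²) = 1/√0.08606 = 3.409; τ_1 = 49.19/3.409 = 14.43 ms.
Leg 2: 22.28 ms is already measured in the proton's rest frame.
Leg 3: γ = 1/√(1 − 0.9584²) = 1/√0.08147 = 3.504; τ_3 = 16.34/3.504 = 4.664 ms.
Total: 14.43 + 22.28 + 4.664 ms.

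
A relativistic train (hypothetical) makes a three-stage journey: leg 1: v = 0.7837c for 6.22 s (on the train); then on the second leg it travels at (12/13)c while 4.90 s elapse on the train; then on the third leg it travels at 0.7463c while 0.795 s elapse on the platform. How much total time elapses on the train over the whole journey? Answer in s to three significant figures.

Leg 1: 6.22 s is already measured on the train.
Leg 2: 4.90 s is already measured on the train.
Leg 3: γ = 1/√(1 − 0.7463²) = 1/√0.4430 = 1.502; τ_3 = 0.795/1.502 = 0.5292 s.
Total: 6.220 + 4.900 + 0.5292 s.

τ = 11.6 s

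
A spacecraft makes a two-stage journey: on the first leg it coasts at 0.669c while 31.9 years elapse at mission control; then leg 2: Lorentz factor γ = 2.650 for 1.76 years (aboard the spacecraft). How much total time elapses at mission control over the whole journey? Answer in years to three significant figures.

Δt = 36.6 years

Leg 1: 31.9 years is already measured at mission control.
Leg 2: γ = 2.650; Δt_2 = 2.650 × 1.76 = 4.664 years.
Total: 31.90 + 4.664 years.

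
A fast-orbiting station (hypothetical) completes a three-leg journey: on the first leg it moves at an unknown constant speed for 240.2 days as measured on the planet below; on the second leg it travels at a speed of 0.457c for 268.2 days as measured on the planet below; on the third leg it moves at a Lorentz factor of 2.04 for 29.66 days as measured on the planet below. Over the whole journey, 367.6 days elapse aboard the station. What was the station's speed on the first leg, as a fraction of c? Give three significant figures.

β = 0.879

Leg 1: speed unknown; τ_1 = 240.2/γ_1.
Leg 2: γ = 1/√(1 − 0.457²) = 1/√0.7912 = 1.124; τ_2 = 268.2/1.124 = 238.6 days.
Leg 3: γ = 2.04; τ_3 = 29.66/2.040 = 14.54 days.
Total proper time: τ_1 + 238.6 + 14.54 = 367.6, so τ_1 = 367.6 − 253.1 = 114.5 days.
γ_1 = 240.2/114.5 = 2.098; β = √(1 − 1/γ²) = √0.7727.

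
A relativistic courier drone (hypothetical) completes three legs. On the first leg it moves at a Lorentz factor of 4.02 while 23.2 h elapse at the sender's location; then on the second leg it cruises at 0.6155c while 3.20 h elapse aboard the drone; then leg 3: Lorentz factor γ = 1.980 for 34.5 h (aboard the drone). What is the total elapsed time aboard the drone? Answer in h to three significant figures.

τ = 43.5 h

Leg 1: γ = 4.02; τ_1 = 23.2/4.020 = 5.771 h.
Leg 2: 3.20 h is already measured aboard the drone.
Leg 3: 34.5 h is already measured aboard the drone.
Total: 5.771 + 3.200 + 34.50 h.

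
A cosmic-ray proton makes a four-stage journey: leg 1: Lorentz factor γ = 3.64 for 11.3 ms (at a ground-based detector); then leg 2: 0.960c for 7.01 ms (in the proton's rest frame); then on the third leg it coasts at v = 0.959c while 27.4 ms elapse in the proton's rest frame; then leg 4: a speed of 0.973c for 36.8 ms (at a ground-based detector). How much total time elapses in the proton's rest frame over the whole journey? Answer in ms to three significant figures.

Leg 1: γ = 3.64; τ_1 = 11.3/3.640 = 3.104 ms.
Leg 2: 7.01 ms is already measured in the proton's rest frame.
Leg 3: 27.4 ms is already measured in the proton's rest frame.
Leg 4: γ = 1/√(1 − 0.973²) = 1/√0.05327 = 4.333; τ_4 = 36.8/4.333 = 8.494 ms.
Total: 3.104 + 7.010 + 27.40 + 8.494 ms.

τ = 46.0 ms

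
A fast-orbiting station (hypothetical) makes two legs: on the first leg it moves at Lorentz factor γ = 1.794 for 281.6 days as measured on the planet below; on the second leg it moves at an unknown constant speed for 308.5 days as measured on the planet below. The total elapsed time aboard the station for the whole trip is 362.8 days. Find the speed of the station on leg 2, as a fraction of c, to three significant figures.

β = 0.745

Leg 1: γ = 1.794; τ_1 = 281.6/1.794 = 157.0 days.
Leg 2: speed unknown; τ_2 = 308.5/γ_2.
Total proper time: 157.0 + τ_2 = 362.8, so τ_2 = 362.8 − 157.0 = 205.8 days.
γ_2 = 308.5/205.8 = 1.499; β = √(1 − 1/γ²) = √0.5548.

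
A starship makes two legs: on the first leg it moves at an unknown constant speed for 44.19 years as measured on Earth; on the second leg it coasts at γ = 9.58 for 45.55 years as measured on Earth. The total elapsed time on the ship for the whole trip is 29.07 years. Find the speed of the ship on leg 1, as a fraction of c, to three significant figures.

Leg 1: speed unknown; τ_1 = 44.19/γ_1.
Leg 2: γ = 9.58; τ_2 = 45.55/9.580 = 4.755 years.
Total proper time: τ_1 + 4.755 = 29.07, so τ_1 = 29.07 − 4.755 = 24.32 years.
γ_1 = 44.19/24.32 = 1.817; β = √(1 − 1/γ²) = √0.6972.

β = 0.835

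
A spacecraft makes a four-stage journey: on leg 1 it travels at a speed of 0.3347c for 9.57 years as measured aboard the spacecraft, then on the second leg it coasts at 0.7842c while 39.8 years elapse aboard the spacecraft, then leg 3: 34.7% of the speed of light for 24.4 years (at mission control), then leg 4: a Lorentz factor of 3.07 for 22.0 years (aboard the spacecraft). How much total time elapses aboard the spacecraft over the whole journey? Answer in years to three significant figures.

τ = 94.3 years

Leg 1: 9.57 years is already measured aboard the spacecraft.
Leg 2: 39.8 years is already measured aboard the spacecraft.
Leg 3: β = 0.347; γ = 1/√(1 − 0.347²) = 1/√0.8796 = 1.066; τ_3 = 24.4/1.066 = 22.88 years.
Leg 4: 22.0 years is already measured aboard the spacecraft.
Total: 9.570 + 39.80 + 22.88 + 22.00 years.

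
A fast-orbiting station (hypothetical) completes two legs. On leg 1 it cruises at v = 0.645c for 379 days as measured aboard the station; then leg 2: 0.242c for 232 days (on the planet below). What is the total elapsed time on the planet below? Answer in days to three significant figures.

Leg 1: γ = 1/√(1 − 0.645²) = 1/√0.5840 = 1.309; Δt_1 = 1.309 × 379 = 496.0 days.
Leg 2: 232 days is already measured on the planet below.
Total: 496.0 + 232.0 days.

Δt = 728 days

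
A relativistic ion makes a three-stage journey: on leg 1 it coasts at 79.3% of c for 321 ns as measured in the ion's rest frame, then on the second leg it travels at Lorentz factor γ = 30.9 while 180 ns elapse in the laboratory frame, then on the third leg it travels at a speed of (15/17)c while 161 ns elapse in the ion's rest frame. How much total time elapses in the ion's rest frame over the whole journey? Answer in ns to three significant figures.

τ = 488 ns

Leg 1: 321 ns is already measured in the ion's rest frame.
Leg 2: γ = 30.9; τ_2 = 180/30.90 = 5.825 ns.
Leg 3: 161 ns is already measured in the ion's rest frame.
Total: 321.0 + 5.825 + 161.0 ns.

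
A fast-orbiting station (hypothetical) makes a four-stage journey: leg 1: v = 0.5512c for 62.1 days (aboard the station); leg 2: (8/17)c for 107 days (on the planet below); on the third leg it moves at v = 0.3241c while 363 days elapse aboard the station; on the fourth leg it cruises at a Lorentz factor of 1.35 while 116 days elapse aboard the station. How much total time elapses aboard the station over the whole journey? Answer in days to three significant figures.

Leg 1: 62.1 days is already measured aboard the station.
Leg 2: γ = 1/√(1 − (8/17)²) = 17/15 ≈ 1.133; τ_2 = 107/1.133 = 94.41 days.
Leg 3: 363 days is already measured aboard the station.
Leg 4: 116 days is already measured aboard the station.
Total: 62.10 + 94.41 + 363.0 + 116.0 days.

τ = 636 days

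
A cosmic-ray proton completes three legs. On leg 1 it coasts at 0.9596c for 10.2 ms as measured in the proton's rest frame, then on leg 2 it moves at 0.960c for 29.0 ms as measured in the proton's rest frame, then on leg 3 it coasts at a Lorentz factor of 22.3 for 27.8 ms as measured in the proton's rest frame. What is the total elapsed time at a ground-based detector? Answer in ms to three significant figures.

Δt = 760 ms

Leg 1: γ = 1/√(1 − 0.9596²) = 1/√0.07917 = 3.554; Δt_1 = 3.554 × 10.2 = 36.25 ms.
Leg 2: γ = 1/√(1 − 0.960²) = 25/7 ≈ 3.571; Δt_2 = 3.571 × 29.0 = 103.6 ms.
Leg 3: γ = 22.3; Δt_3 = 22.30 × 27.8 = 619.9 ms.
Total: 36.25 + 103.6 + 619.9 ms.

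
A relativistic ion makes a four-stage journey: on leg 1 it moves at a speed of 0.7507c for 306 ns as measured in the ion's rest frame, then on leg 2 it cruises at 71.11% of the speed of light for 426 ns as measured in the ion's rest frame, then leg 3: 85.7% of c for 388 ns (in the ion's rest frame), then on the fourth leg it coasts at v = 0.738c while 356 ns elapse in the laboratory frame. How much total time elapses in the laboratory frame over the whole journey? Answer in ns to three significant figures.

Δt = 2180 ns

Leg 1: γ = 1/√(1 − 0.7507²) = 1/√0.4364 = 1.514; Δt_1 = 1.514 × 306 = 463.2 ns.
Leg 2: β = 0.7111; γ = 1/√(1 − 0.7111²) = 1/√0.4943 = 1.422; Δt_2 = 1.422 × 426 = 605.9 ns.
Leg 3: β = 0.857; γ = 1/√(1 − 0.857²) = 1/√0.2656 = 1.941; Δt_3 = 1.941 × 388 = 752.9 ns.
Leg 4: 356 ns is already measured in the laboratory frame.
Total: 463.2 + 605.9 + 752.9 + 356.0 ns.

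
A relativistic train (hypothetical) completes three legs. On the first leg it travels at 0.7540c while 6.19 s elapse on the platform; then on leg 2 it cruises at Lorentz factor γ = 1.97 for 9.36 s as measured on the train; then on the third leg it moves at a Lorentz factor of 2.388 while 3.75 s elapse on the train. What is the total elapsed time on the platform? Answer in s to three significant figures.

Leg 1: 6.19 s is already measured on the platform.
Leg 2: γ = 1.97; Δt_2 = 1.970 × 9.36 = 18.44 s.
Leg 3: γ = 2.388; Δt_3 = 2.388 × 3.75 = 8.955 s.
Total: 6.190 + 18.44 + 8.955 s.

Δt = 33.6 s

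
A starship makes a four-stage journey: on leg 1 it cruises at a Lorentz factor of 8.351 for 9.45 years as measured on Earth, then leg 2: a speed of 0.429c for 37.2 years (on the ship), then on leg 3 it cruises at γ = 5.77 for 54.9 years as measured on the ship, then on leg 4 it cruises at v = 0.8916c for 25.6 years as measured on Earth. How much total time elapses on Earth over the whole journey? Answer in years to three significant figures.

Δt = 393 years

Leg 1: 9.45 years is already measured on Earth.
Leg 2: γ = 1/√(1 − 0.429²) = 1/√0.8160 = 1.107; Δt_2 = 1.107 × 37.2 = 41.18 years.
Leg 3: γ = 5.77; Δt_3 = 5.770 × 54.9 = 316.8 years.
Leg 4: 25.6 years is already measured on Earth.
Total: 9.450 + 41.18 + 316.8 + 25.60 years.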